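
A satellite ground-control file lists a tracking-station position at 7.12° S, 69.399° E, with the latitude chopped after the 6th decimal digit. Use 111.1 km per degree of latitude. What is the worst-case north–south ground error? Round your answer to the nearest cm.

11 cm

Truncating at 6 decimal places can drop up to a full unit in the last place, so the latitude may be off by as much as 1e-06°.
So the N–S error is at most 1e-06 × 111100 = 0.1111 m.
That is 0.1111 m = 11.11 cm.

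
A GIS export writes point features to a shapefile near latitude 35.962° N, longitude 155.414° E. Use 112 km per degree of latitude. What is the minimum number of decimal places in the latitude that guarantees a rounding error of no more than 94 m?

3 decimal places

One degree of latitude covers 112000 m.
Rounding to N decimal places gives at most 0.5 × 10⁻ᴺ degrees of error, i.e. 0.5 × 10⁻ᴺ × 112000 m.
Need 0.5 × 112000 × 10⁻ᴺ ≤ 94 → 10⁻ᴺ ≤ 1.679e-03, so N ≥ 2.78.
N = 2 would give 560 m (too coarse); N = 3 gives 56 m ≤ 94 m.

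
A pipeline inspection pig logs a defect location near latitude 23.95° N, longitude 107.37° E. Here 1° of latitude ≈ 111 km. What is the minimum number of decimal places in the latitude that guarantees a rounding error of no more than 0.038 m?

7 decimal places

One degree of latitude covers 111000 m.
With N decimal places the half-ulp bound is 0.5·10⁻ᴺ°, or 0.5·10⁻ᴺ × 111000 m on the ground.
Need 0.5 × 111000 × 10⁻ᴺ ≤ 0.038 → 10⁻ᴺ ≤ 6.847e-07, so N ≥ 6.16.
At 6 places the error can reach 0.0555 m, but 7 places keeps it to 0.00555 m.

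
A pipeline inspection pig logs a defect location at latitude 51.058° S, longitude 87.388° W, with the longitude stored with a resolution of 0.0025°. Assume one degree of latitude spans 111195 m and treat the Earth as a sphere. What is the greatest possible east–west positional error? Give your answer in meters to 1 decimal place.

87.4 meters

With a 0.0025° grid the true value lies within half a step, ±0.0025°/2 = ±0.00125°, of the stored one.
Parallels shrink by cos φ, so at 51.058° a degree of longitude is 111195 × 0.6285 ≈ 69889.8 m.
East–west error: 0.00125° × 69889.8 m/° ≈ 87.3622 m.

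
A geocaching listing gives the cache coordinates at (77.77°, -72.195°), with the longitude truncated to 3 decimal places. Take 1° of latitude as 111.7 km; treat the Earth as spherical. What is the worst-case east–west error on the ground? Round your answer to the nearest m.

24 m

Truncating at 3 decimal places can drop up to a full unit in the last place, so the longitude may be off by as much as 0.001°.
One degree of longitude at 77.77° is 111700 × cos 77.77° ≈ 111700 × 0.2118 = 23662.1 m.
Maximum E–W displacement: 0.001 × 23662.1 = 23.6621 m.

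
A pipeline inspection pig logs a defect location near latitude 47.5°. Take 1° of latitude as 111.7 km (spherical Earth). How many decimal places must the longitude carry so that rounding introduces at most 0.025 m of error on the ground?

7

At 47.5° one degree of longitude covers 111700 × cos 47.5° ≈ 111700 × 0.6756 ≈ 75463.4 m.
N decimal places → at most half a unit in the last place, 0.5 × 10⁻ᴺ° = 75463.4/2 × 10⁻ᴺ m.
Need 0.5 × 75463.4 × 10⁻ᴺ ≤ 0.025 → 10⁻ᴺ ≤ 6.626e-07, so N ≥ 6.18.
At 6 places the error can reach 0.0377 m, but 7 places keeps it to 0.00377 m.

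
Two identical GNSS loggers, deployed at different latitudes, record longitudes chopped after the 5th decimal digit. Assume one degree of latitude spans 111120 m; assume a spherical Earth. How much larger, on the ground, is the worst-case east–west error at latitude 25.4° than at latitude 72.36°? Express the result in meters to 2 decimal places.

Truncating at 5 decimal places can drop up to a full unit in the last place, so the longitude may be off by as much as 1e-05°.
At 25.4°: 1e-05° × 111120 × cos 25.4° = 1e-05 × 111120 × 0.9033 ≈ 1.0038 m.
Error at 72.36° = 1e-05° × 111120 × cos 72.36° ≈ 1.1112 × 0.3030 = 0.33673 m.
So the lower-latitude error exceeds the higher by 1.0038 − 0.33673 = 0.66705 m.

0.67 meters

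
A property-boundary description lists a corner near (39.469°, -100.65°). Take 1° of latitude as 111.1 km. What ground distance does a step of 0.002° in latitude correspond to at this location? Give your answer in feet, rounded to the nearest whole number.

Along a meridian 0.002° is 0.002 × 111100 = 222.2 m.
Converting: 222.2 m × 3.2808 ft/m ≈ 729 ft.

729 feet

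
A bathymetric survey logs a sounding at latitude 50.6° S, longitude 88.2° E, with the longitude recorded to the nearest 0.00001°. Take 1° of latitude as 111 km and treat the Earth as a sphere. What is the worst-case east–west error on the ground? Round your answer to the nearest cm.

Rounding to 5 decimal places leaves the longitude within ±5e-06° of the true value.
At latitude 50.6° a degree of longitude spans 111000 m × cos 50.6° = 111000 × 0.6347 ≈ 70455.1 m.
So at most 5e-06° × 70455.1 ≈ 0.352275 m east–west.
That is 0.352275 m = 35.228 cm.

35 cm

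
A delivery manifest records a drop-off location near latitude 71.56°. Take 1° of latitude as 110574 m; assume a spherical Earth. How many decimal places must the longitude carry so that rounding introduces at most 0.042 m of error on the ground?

At 71.56° one degree of longitude covers 110574 × cos 71.56° ≈ 110574 × 0.3163 ≈ 34975.8 m.
Rounding to N decimal places gives at most 0.5 × 10⁻ᴺ degrees of error, i.e. 0.5 × 10⁻ᴺ × 34975.8 m.
Need 0.5 × 34975.8 × 10⁻ᴺ ≤ 0.042 → 10⁻ᴺ ≤ 2.402e-06, so N ≥ 5.62.
At 5 places the error can reach 0.175 m, but 6 places keeps it to 0.0175 m.

6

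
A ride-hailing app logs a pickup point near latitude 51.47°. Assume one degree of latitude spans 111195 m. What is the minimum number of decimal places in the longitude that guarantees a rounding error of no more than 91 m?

At 51.47° one degree of longitude covers 111195 × cos 51.47° ≈ 111195 × 0.6229 ≈ 69266.1 m.
Rounding to N decimal places gives at most 0.5 × 10⁻ᴺ degrees of error, i.e. 0.5 × 10⁻ᴺ × 69266.1 m.
Need 0.5 × 69266.1 × 10⁻ᴺ ≤ 91 → 10⁻ᴺ ≤ 2.628e-03, so N ≥ 2.58.
So 3 decimal places suffice (34.6 m); 2 would allow up to 346 m.

3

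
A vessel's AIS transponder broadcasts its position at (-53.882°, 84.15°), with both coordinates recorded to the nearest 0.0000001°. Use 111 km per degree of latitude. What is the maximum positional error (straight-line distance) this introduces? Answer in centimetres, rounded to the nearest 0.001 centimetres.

0.644 centimetres

Rounding to 7 decimal places leaves each coordinate within ±5e-08° of the true value.
N–S: 5e-08° × 111000 m/° = 0.00555 m.
Longitude error → 5e-08 × 111000 × cos 53.882° = 5e-08 × 111000 × 0.5895 ≈ 0.00327145 m.
Worst case both components are at the extreme and orthogonal: √(0.00555² + 0.00327145²) ≈ 0.00644243 m.
That is 0.00644243 m = 0.64424 cm.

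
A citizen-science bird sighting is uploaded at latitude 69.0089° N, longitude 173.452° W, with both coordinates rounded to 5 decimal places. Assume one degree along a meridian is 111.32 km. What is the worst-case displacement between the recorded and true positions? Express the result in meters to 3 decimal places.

Rounding to 5 decimal places leaves each coordinate within ±5e-06° of the true value.
N–S: 5e-06° × 111320 m/° = 0.5566 m.
E–W at 69.0089°: 5e-06° × 111320 × cos 69.0089° = 5e-06 × 111320 × 0.3582 ≈ 0.199387 m.
Worst case both components are at the extreme and orthogonal: √(0.5566² + 0.199387²) ≈ 0.591235 m.

0.591 meters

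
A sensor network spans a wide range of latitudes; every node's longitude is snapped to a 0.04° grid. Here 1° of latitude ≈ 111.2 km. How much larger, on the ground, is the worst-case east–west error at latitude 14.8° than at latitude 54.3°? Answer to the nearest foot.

With a 0.04° grid the true value lies within half a step, ±0.04°/2 = ±0.02°, of the stored one.
Error at 14.8° = 0.02° × 111200 × cos 14.8° ≈ 2224 × 0.9668 = 2150.2 m.
Error at 54.3° = 0.02° × 111200 × cos 54.3° ≈ 2224 × 0.5835 = 1297.8 m.
So the lower-latitude error exceeds the higher by 2150.2 − 1297.8 = 852.42 m.
Converting: 852.42 m × 3.2808 ft/m ≈ 2796.7 ft.

2797 feet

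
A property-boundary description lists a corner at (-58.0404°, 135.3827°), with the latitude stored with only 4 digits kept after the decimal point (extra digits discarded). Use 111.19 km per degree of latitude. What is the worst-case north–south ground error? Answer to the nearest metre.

Truncating at 4 decimal places can drop up to a full unit in the last place, so the latitude may be off by as much as 0.0001°.
Along the meridian that is 0.0001° × 111190 m/° = 11.119 m.

11 metres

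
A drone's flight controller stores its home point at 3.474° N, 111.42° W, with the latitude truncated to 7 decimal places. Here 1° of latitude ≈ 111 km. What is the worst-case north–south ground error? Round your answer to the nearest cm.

1 cm

Truncating at 7 decimal places can drop up to a full unit in the last place, so the latitude may be off by as much as 1e-07°.
Along the meridian that is 1e-07° × 111000 m/° = 0.0111 m.
That is 0.0111 m = 1.11 cm.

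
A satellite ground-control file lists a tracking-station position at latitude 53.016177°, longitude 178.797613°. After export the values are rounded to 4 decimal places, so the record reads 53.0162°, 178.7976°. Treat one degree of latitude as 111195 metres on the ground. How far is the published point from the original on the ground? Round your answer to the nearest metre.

3 metres

Δlat = 53.016177 − 53.0162 = -0.000023°; Δlon = 178.797613 − 178.7976 = +0.000013°.
North–south shift: -0.000023 × 111195 = -2.55748 m.
East–west at this latitude: 0.000013° × 111195 × cos 53.0162° ≈ 0.000013 × 66893.7 = 0.869618 m.
Hypotenuse of the two orthogonal shifts: √(2.55748² + 0.869618²) = 2.70129 m.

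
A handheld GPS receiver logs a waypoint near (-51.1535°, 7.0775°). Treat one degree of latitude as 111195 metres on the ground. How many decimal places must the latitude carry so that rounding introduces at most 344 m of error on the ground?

One degree of latitude covers 111195 m.
N decimal places → at most half a unit in the last place, 0.5 × 10⁻ᴺ° = 111195/2 × 10⁻ᴺ m.
Setting 55597.5 × 10⁻ᴺ ≤ 344 gives 10ᴺ ≥ 161.6, i.e. N ≥ 2.21.
So 3 decimal places suffice (55.6 m); 2 would allow up to 556 m.

3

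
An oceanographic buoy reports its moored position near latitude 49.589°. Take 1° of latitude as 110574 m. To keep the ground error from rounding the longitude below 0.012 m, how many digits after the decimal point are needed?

7

At 49.589° one degree of longitude covers 110574 × cos 49.589° ≈ 110574 × 0.6483 ≈ 71681.4 m.
Rounding to N decimal places gives at most 0.5 × 10⁻ᴺ degrees of error, i.e. 0.5 × 10⁻ᴺ × 71681.4 m.
Setting 35840.7 × 10⁻ᴺ ≤ 0.012 gives 10ᴺ ≥ 2.987e+06, i.e. N ≥ 6.48.
At 6 places the error can reach 0.0358 m, but 7 places keeps it to 0.00358 m.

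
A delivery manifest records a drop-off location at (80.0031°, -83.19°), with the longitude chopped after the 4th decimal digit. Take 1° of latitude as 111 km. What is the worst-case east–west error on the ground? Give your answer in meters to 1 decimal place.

1.9 meters

Truncating at 4 decimal places can drop up to a full unit in the last place, so the longitude may be off by as much as 0.0001°.
One degree of longitude at 80.0031° is 111000 × cos 80.0031° ≈ 111000 × 0.1736 = 19269 m.
So at most 0.0001° × 19269 ≈ 1.9269 m east–west.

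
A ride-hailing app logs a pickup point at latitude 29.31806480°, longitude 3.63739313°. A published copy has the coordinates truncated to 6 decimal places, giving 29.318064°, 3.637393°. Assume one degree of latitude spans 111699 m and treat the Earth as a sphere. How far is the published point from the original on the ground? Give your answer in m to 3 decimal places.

0.090 m

Δlat = 29.31806480 − 29.318064 = +0.00000080°; Δlon = 3.63739313 − 3.637393 = +0.00000013°.
N–S: 0.00000080° × 111699 m/° = 0.0893592 m.
East–west at this latitude: 0.00000013° × 111699 × cos 29.3181° ≈ 0.00000013 × 97392 = 0.012661 m.
Combined displacement = (0.0893592² + 0.012661²)^½ ≈ 0.0902517 m.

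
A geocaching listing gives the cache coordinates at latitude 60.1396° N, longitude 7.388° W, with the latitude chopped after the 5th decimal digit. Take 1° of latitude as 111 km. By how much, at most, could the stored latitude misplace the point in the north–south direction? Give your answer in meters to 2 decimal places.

Truncating at 5 decimal places can drop up to a full unit in the last place, so the latitude may be off by as much as 1e-05°.
North–south distance: 1e-05° × 111000 m/° = 1.11 m.

1.11 meters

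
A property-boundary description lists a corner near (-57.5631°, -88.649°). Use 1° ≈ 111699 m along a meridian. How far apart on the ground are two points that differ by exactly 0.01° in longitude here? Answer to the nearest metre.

One degree of longitude here spans 111699 × cos 57.5631° = 111699 × 0.5364 ≈ 59912 m; 0.01° of that is 599.12 m.

599 metres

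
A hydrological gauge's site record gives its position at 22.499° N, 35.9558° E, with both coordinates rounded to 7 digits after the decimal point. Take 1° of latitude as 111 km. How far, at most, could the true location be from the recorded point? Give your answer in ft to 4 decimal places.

Rounding to 7 decimal places leaves each coordinate within ±5e-08° of the true value.
Latitude error → 5e-08 × 111000 = 0.00555 m along the meridian.
E–W at 22.499°: 5e-08° × 111000 × cos 22.499° = 5e-08 × 111000 × 0.9239 ≈ 0.00512757 m.
Combining orthogonally: (0.00555² + 0.00512757²)^½ ≈ 0.00755609 m.
Converting: 0.00755609 m × 3.2808 ft/m ≈ 0.02479 ft.

0.0248 ft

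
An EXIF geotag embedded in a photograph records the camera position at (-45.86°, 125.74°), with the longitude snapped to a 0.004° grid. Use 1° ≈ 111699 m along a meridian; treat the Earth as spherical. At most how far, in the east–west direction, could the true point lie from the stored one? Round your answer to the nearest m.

With a 0.004° grid the true value lies within half a step, ±0.004°/2 = ±0.002°, of the stored one.
One degree of longitude at 45.86° is 111699 × cos 45.86° ≈ 111699 × 0.6964 = 77788.7 m.
So at most 0.002° × 77788.7 ≈ 155.577 m east–west.

156 m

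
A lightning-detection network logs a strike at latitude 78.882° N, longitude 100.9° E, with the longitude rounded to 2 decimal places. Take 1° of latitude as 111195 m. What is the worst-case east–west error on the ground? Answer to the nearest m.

107 m

Rounding to 2 decimal places leaves the longitude within ±0.005° of the true value.
Parallels shrink by cos φ, so at 78.882° a degree of longitude is 111195 × 0.1928 ≈ 21441.8 m.
East–west error: 0.005° × 21441.8 m/° ≈ 107.209 m.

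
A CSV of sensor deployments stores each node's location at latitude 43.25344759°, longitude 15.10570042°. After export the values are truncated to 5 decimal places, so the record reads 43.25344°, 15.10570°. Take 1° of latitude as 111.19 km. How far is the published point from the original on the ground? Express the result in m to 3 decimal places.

0.845 m

Δlat = 43.25344759 − 43.25344 = +0.00000759°; Δlon = 15.10570042 − 15.10570 = +0.00000042°.
North–south shift: 0.00000759 × 111190 = 0.843932 m.
East–west at this latitude: 0.00000042° × 111190 × cos 43.2534° ≈ 0.00000042 × 80983 = 0.0340129 m.
Distance: √(0.843932² + 0.0340129²) ≈ 0.844617 m.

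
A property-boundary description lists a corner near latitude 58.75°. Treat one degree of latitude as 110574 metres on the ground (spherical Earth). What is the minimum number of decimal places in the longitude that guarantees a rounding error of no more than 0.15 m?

At 58.75° one degree of longitude covers 110574 × cos 58.75° ≈ 110574 × 0.5188 ≈ 57362.8 m.
With N decimal places the half-ulp bound is 0.5·10⁻ᴺ°, or 0.5·10⁻ᴺ × 57362.8 m on the ground.
Need 0.5 × 57362.8 × 10⁻ᴺ ≤ 0.15 → 10⁻ᴺ ≤ 5.230e-06, so N ≥ 5.28.
So 6 decimal places suffice (0.0287 m); 5 would allow up to 0.287 m.

6 decimal places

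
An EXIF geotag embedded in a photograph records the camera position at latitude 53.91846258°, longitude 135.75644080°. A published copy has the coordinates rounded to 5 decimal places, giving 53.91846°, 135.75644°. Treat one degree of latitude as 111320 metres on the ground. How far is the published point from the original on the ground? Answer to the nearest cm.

29 cm

The latitude changed by +0.00000258° and the longitude by +0.00000080°.
North–south shift: 0.00000258 × 111320 = 0.287206 m.
East–west at this latitude: 0.00000080° × 111320 × cos 53.9185° ≈ 0.00000080 × 65560.4 = 0.0524483 m.
Distance: √(0.287206² + 0.0524483²) ≈ 0.291955 m.
That is 0.291955 m = 29.196 cm.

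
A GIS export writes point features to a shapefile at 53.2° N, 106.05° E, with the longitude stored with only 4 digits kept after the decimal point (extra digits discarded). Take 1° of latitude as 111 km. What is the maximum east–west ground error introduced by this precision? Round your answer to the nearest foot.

Truncating at 4 decimal places can drop up to a full unit in the last place, so the longitude may be off by as much as 0.0001°.
One degree of longitude at 53.2° is 111000 × cos 53.2° ≈ 111000 × 0.5990 = 66491.6 m.
Maximum E–W displacement: 0.0001 × 66491.6 = 6.64916 m.
Converting: 6.64916 m × 3.2808 ft/m ≈ 21.815 ft.

22 feet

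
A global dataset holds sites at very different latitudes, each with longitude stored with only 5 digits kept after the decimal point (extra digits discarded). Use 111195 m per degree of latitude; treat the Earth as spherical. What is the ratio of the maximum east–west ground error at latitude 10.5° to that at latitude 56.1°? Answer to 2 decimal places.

Truncating at 5 decimal places can drop up to a full unit in the last place, so the longitude may be off by as much as 1e-05°.
Error at 10.5° = 1e-05° × 111195 × cos 10.5° ≈ 1.1119 × 0.9833 = 1.0933 m.
Error at 56.1° = 1e-05° × 111195 × cos 56.1° ≈ 1.1119 × 0.5577 = 0.62018 m.
The ratio reduces to cos 10.5° / cos 56.1° = 0.9833/0.5577 ≈ 1.7629.

1.76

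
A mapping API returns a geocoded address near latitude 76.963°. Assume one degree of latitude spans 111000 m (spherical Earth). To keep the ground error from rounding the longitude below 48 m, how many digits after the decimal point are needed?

3 decimal places

At 76.963° one degree of longitude covers 111000 × cos 76.963° ≈ 111000 × 0.2256 ≈ 25039.4 m.
N decimal places → at most half a unit in the last place, 0.5 × 10⁻ᴺ° = 25039.4/2 × 10⁻ᴺ m.
Need 0.5 × 25039.4 × 10⁻ᴺ ≤ 48 → 10⁻ᴺ ≤ 3.834e-03, so N ≥ 2.42.
So 3 decimal places suffice (12.5 m); 2 would allow up to 125 m.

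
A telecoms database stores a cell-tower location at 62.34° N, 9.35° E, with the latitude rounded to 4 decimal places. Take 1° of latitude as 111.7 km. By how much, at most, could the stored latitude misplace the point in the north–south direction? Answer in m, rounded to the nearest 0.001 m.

5.585 m

Rounding to 4 decimal places leaves the latitude within ±5e-05° of the true value.
Along the meridian that is 5e-05° × 111700 m/° = 5.585 m.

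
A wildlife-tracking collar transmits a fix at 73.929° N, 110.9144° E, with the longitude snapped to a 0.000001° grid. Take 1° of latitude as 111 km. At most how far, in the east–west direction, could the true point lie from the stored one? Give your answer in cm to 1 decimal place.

1.5 cm

With a 0.000001° grid the true value lies within half a step, ±0.000001°/2 = ±5e-07°, of the stored one.
One degree of longitude at 73.929° is 111000 × cos 73.929° ≈ 111000 × 0.2768 = 30727.9 m.
East–west error: 5e-07° × 30727.9 m/° ≈ 0.015364 m.
That is 0.015364 m = 1.5364 cm.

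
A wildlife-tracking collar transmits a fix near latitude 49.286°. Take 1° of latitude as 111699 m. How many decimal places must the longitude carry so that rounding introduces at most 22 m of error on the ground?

At 49.286° one degree of longitude covers 111699 × cos 49.286° ≈ 111699 × 0.6523 ≈ 72859.4 m.
Rounding to N decimal places gives at most 0.5 × 10⁻ᴺ degrees of error, i.e. 0.5 × 10⁻ᴺ × 72859.4 m.
Need 0.5 × 72859.4 × 10⁻ᴺ ≤ 22 → 10⁻ᴺ ≤ 6.039e-04, so N ≥ 3.22.
So 4 decimal places suffice (3.64 m); 3 would allow up to 36.4 m.

4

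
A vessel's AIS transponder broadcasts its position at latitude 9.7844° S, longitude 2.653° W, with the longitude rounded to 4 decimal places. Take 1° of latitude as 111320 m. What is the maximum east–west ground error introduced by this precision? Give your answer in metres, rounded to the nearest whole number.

Rounding to 4 decimal places leaves the longitude within ±5e-05° of the true value.
Parallels shrink by cos φ, so at 9.7844° a degree of longitude is 111320 × 0.9855 ≈ 109701 m.
So at most 5e-05° × 109701 ≈ 5.48504 m east–west.

5 metres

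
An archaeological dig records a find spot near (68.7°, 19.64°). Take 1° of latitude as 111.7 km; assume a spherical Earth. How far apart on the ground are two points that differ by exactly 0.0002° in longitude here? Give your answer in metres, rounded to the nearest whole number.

8 metres

0.0002° of longitude at 68.7° is 0.0002 × 111700 × cos 68.7° ≈ 0.0002 × 40575.2 = 8.11503 m.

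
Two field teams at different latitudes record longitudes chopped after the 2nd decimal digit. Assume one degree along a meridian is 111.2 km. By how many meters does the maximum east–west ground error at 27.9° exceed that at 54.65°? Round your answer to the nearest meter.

Truncating at 2 decimal places can drop up to a full unit in the last place, so the longitude may be off by as much as 0.01°.
Error at 27.9° = 0.01° × 111200 × cos 27.9° ≈ 1112 × 0.8838 = 982.75 m.
At 54.65°: 0.01° × 111200 × cos 54.65° = 0.01 × 111200 × 0.5786 ≈ 643.37 m.
So the lower-latitude error exceeds the higher by 982.75 − 643.37 = 339.38 m.

339 meters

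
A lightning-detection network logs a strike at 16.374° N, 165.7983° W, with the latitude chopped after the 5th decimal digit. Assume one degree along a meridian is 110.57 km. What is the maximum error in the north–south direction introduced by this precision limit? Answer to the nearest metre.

1 metres

Truncating at 5 decimal places can drop up to a full unit in the last place, so the latitude may be off by as much as 1e-05°.
North–south distance: 1e-05° × 110570 m/° = 1.1057 m.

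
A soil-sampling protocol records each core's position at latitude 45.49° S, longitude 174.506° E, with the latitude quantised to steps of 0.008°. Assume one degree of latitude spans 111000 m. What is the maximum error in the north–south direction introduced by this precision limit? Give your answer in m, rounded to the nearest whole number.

444 m

With a 0.008° grid the true value lies within half a step, ±0.008°/2 = ±0.004°, of the stored one.
Along the meridian that is 0.004° × 111000 m/° = 444 m.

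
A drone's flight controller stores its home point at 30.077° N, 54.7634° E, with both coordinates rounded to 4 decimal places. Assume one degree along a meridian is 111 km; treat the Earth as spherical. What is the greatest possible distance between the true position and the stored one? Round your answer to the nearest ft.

Rounding to 4 decimal places leaves each coordinate within ±5e-05° of the true value.
Latitude error → 5e-05 × 111000 = 5.55 m along the meridian.
East–west component at 30.077°: 5e-05° × 111000 × cos 30.077° ≈ 5e-05 × 96054.1 ≈ 4.80271 m.
Combining orthogonally: (5.55² + 4.80271²)^½ ≈ 7.33952 m.
Converting: 7.33952 m × 3.2808 ft/m ≈ 24.08 ft.

24 ft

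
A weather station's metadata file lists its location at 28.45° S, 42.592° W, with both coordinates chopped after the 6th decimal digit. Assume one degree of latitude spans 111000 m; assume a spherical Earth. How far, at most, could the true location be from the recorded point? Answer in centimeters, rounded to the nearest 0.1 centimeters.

14.8 centimeters

Truncating at 6 decimal places can drop up to a full unit in the last place, so each coordinate may be off by as much as 1e-06°.
North–south component: 1e-06° × 111000 = 0.111 m.
East–west component at 28.45°: 1e-06° × 111000 × cos 28.45° ≈ 1e-06 × 97594.9 ≈ 0.0975949 m.
Worst case both components are at the extreme and orthogonal: √(0.111² + 0.0975949²) ≈ 0.147803 m.
That is 0.147803 m = 14.78 cm.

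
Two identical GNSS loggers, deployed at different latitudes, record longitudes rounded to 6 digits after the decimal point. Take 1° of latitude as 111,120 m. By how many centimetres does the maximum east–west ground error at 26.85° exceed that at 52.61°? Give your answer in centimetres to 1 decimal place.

1.6 centimetres

Rounding to 6 decimal places leaves the longitude within ±5e-07° of the true value.
Error at 26.85° = 5e-07° × 111120 × cos 26.85° ≈ 0.05556 × 0.8922 = 0.04957 m.
At 52.61°: 5e-07° × 111120 × cos 52.61° = 5e-07 × 111120 × 0.6072 ≈ 0.033738 m.
Difference: 0.04957 − 0.033738 = 0.015832 m.
That is 0.0158321 m = 1.5832 cm.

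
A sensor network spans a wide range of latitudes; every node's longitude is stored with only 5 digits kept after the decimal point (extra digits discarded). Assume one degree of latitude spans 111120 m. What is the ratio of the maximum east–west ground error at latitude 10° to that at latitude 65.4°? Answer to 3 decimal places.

Truncating at 5 decimal places can drop up to a full unit in the last place, so the longitude may be off by as much as 1e-05°.
Error at 10° = 1e-05° × 111120 × cos 10° ≈ 1.1112 × 0.9848 = 1.0943 m.
At 65.4°: 1e-05° × 111120 × cos 65.4° = 1e-05 × 111120 × 0.4163 ≈ 0.46257 m.
Ratio: 1.0943 / 0.46257 = cos 10° / cos 65.4° ≈ 2.3657.

2.366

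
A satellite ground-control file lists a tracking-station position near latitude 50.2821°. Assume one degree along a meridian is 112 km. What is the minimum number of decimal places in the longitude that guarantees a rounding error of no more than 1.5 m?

At 50.2821° one degree of longitude covers 112000 × cos 50.2821° ≈ 112000 × 0.6390 ≈ 71568.9 m.
With N decimal places the half-ulp bound is 0.5·10⁻ᴺ°, or 0.5·10⁻ᴺ × 71568.9 m on the ground.
Need 0.5 × 71568.9 × 10⁻ᴺ ≤ 1.5 → 10⁻ᴺ ≤ 4.192e-05, so N ≥ 4.38.
N = 4 would give 3.58 m (too coarse); N = 5 gives 0.358 m ≤ 1.5 m.

5 decimal places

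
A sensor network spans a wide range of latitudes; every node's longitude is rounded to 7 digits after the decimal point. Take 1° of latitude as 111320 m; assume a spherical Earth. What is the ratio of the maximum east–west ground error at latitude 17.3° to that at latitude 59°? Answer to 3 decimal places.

1.854

Rounding to 7 decimal places leaves the longitude within ±5e-08° of the true value.
Error at 17.3° = 5e-08° × 111320 × cos 17.3° ≈ 0.005566 × 0.9548 = 0.0053142 m.
Error at 59° = 5e-08° × 111320 × cos 59° ≈ 0.005566 × 0.5150 = 0.0028667 m.
Ratio: 0.0053142 / 0.0028667 = cos 17.3° / cos 59° ≈ 1.8538.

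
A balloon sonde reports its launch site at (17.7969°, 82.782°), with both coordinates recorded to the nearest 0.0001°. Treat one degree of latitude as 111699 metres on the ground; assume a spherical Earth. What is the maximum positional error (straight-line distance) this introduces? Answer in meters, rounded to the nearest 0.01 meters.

Rounding to 4 decimal places leaves each coordinate within ±5e-05° of the true value.
Latitude error → 5e-05 × 111699 = 5.58495 m along the meridian.
E–W at 17.7969°: 5e-05° × 111699 × cos 17.7969° = 5e-05 × 111699 × 0.9521 ≈ 5.31769 m.
Worst case both components are at the extreme and orthogonal: √(5.58495² + 5.31769²) ≈ 7.71164 m.

7.71 meters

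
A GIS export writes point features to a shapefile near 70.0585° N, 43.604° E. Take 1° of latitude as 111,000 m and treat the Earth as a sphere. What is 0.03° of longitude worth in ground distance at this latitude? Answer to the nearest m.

At 70.0585° a degree of longitude is 111000 × cos 70.0585° ≈ 37857.7 m, so 0.03° corresponds to 1135.73 m.

1136 m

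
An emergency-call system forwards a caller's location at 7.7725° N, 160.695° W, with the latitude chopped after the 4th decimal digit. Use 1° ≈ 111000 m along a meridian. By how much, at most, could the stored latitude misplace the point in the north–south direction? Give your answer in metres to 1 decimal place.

11.1 metres

Truncating at 4 decimal places can drop up to a full unit in the last place, so the latitude may be off by as much as 0.0001°.
So the N–S error is at most 0.0001 × 111000 = 11.1 m.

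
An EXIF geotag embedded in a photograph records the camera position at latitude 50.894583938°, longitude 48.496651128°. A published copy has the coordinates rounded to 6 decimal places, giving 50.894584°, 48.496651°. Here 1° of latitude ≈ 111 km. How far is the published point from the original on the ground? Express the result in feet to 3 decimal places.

The latitude changed by -0.000000062° and the longitude by +0.000000128°.
N–S: -0.000000062° × 111000 m/° = -0.006882 m.
E–W at 50.8946°: 0.000000128° × 111000 × cos 50.8946° = 0.000000128 × 111000 × 0.6307 ≈ 0.00896168 m.
Hypotenuse of the two orthogonal shifts: √(0.006882² + 0.00896168²) = 0.0112993 m.
In feet: 0.0112993 m ÷ 0.3048 ≈ 0.037071 ft.

0.037 feet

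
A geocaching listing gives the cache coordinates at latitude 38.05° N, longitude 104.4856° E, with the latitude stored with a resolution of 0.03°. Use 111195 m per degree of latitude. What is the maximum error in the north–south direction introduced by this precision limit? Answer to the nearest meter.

1668 meters

With a 0.03° grid the true value lies within half a step, ±0.03°/2 = ±0.015°, of the stored one.
So the N–S error is at most 0.015 × 111195 = 1667.92 m.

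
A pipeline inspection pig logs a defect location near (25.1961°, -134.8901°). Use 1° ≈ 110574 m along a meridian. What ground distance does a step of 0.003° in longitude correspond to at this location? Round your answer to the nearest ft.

985 ft

0.003° of longitude at 25.1961° is 0.003 × 110574 × cos 25.1961° ≈ 0.003 × 100054 = 300.161 m.
Converting: 300.161 m × 3.2808 ft/m ≈ 984.78 ft.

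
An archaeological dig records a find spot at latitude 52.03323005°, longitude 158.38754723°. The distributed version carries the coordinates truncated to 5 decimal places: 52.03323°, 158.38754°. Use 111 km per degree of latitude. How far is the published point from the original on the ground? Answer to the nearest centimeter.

49 centimeters

Δlat = 52.03323005 − 52.03323 = +0.00000005°; Δlon = 158.38754723 − 158.38754 = +0.00000723°.
North–south shift: 0.00000005 × 111000 = 0.00555 m.
East–west at this latitude: 0.00000723° × 111000 × cos 52.0332° ≈ 0.00000723 × 68287.7 = 0.49372 m.
Distance: √(0.00555² + 0.49372²) ≈ 0.493751 m.
That is 0.493751 m = 49.375 cm.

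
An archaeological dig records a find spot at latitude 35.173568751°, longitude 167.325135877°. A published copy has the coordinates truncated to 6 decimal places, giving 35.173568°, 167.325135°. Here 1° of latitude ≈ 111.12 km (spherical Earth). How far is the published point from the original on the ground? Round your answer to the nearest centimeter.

12 centimeters

The latitude changed by +0.000000751° and the longitude by +0.000000877°.
N–S: 0.000000751° × 111120 m/° = 0.0834511 m.
E–W at 35.1736°: 0.000000877° × 111120 × cos 35.1736° = 0.000000877 × 111120 × 0.8174 ≈ 0.0796585 m.
Combined displacement = (0.0834511² + 0.0796585²)^½ ≈ 0.115367 m.
That is 0.115367 m = 11.537 cm.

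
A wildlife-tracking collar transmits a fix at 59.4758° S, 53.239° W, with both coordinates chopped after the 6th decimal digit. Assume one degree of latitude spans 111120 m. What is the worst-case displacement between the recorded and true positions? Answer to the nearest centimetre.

12 centimetres

Truncating at 6 decimal places can drop up to a full unit in the last place, so each coordinate may be off by as much as 1e-06°.
N–S: 1e-06° × 111120 m/° = 0.11112 m.
E–W at 59.4758°: 1e-06° × 111120 × cos 59.4758° = 1e-06 × 111120 × 0.5079 ≈ 0.0564381 m.
The two errors are perpendicular, so the maximum displacement is √(0.11112² + 0.0564381²) ≈ 0.124631 m.
That is 0.124631 m = 12.463 cm.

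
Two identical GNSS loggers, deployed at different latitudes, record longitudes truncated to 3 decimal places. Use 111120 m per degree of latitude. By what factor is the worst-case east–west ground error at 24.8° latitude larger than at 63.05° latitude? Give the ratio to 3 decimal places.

2.003

Truncating at 3 decimal places can drop up to a full unit in the last place, so the longitude may be off by as much as 0.001°.
At 24.8°: 0.001° × 111120 × cos 24.8° = 0.001 × 111120 × 0.9078 ≈ 100.87 m.
Error at 63.05° = 0.001° × 111120 × cos 63.05° ≈ 111.12 × 0.4532 = 50.361 m.
The ratio reduces to cos 24.8° / cos 63.05° = 0.9078/0.4532 ≈ 2.0030.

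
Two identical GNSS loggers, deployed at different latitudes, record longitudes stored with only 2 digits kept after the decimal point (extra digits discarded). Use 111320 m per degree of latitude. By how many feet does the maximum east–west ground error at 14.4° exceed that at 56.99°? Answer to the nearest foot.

Truncating at 2 decimal places can drop up to a full unit in the last place, so the longitude may be off by as much as 0.01°.
At 14.4°: 0.01° × 111320 × cos 14.4° = 0.01 × 111320 × 0.9686 ≈ 1078.2 m.
At 56.99°: 0.01° × 111320 × cos 56.99° = 0.01 × 111320 × 0.5448 ≈ 606.46 m.
Difference: 1078.2 − 606.46 = 471.77 m.
Converting: 471.772 m × 3.2808 ft/m ≈ 1547.8 ft.

1548 feet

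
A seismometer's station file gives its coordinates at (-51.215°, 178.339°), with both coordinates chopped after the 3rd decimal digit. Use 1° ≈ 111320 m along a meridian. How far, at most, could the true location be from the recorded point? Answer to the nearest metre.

131 metres

Truncating at 3 decimal places can drop up to a full unit in the last place, so each coordinate may be off by as much as 0.001°.
N–S: 0.001° × 111320 m/° = 111.32 m.
E–W at 51.215°: 0.001° × 111320 × cos 51.215° = 0.001 × 111320 × 0.6264 ≈ 69.7308 m.
Combining orthogonally: (111.32² + 69.7308²)^½ ≈ 131.356 m.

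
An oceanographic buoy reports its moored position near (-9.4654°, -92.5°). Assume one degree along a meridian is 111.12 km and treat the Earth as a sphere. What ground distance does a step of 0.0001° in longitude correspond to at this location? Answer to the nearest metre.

0.0001° of longitude at 9.4654° is 0.0001 × 111120 × cos 9.4654° ≈ 0.0001 × 109607 = 10.9607 m.

11 metres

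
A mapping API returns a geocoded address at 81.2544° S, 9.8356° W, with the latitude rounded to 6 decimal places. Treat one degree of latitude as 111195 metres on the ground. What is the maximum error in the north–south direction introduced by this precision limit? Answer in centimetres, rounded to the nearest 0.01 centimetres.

Rounding to 6 decimal places leaves the latitude within ±5e-07° of the true value.
North–south distance: 5e-07° × 111195 m/° = 0.0555975 m.
That is 0.0555975 m = 5.5597 cm.

5.56 centimetres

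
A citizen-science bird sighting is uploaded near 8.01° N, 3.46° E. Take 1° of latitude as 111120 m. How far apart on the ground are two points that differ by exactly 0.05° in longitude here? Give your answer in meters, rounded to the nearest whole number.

0.05° of longitude at 8.01° is 0.05 × 111120 × cos 8.01° ≈ 0.05 × 110036 = 5501.79 m.

5502 meters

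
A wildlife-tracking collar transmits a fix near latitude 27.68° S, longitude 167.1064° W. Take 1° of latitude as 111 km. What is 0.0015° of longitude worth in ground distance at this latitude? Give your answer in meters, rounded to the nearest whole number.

147 meters

One degree of longitude here spans 111000 × cos 27.68° = 111000 × 0.8856 ≈ 98296.7 m; 0.0015° of that is 147.445 m.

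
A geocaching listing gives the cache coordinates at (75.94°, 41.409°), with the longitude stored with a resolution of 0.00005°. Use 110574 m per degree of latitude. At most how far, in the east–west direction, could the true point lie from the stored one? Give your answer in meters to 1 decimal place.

With a 0.00005° grid the true value lies within half a step, ±0.00005°/2 = ±2.5e-05°, of the stored one.
Parallels shrink by cos φ, so at 75.94° a degree of longitude is 110574 × 0.2429 ≈ 26862.6 m.
Maximum E–W displacement: 2.5e-05 × 26862.6 = 0.671565 m.

0.7 meters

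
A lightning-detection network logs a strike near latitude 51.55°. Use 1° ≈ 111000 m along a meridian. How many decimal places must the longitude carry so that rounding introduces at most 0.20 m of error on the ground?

At 51.55° one degree of longitude covers 111000 × cos 51.55° ≈ 111000 × 0.6218 ≈ 69023.3 m.
N decimal places → at most half a unit in the last place, 0.5 × 10⁻ᴺ° = 69023.3/2 × 10⁻ᴺ m.
Need 0.5 × 69023.3 × 10⁻ᴺ ≤ 0.20 → 10⁻ᴺ ≤ 5.795e-06, so N ≥ 5.24.
N = 5 would give 0.345 m (too coarse); N = 6 gives 0.0345 m ≤ 0.20 m.

6 decimal places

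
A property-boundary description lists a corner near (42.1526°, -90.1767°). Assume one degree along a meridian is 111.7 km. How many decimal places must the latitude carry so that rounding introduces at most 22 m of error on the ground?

One degree of latitude covers 111700 m.
Rounding to N decimal places gives at most 0.5 × 10⁻ᴺ degrees of error, i.e. 0.5 × 10⁻ᴺ × 111700 m.
Need 0.5 × 111700 × 10⁻ᴺ ≤ 22 → 10⁻ᴺ ≤ 3.939e-04, so N ≥ 3.40.
So 4 decimal places suffice (5.58 m); 3 would allow up to 55.9 m.

4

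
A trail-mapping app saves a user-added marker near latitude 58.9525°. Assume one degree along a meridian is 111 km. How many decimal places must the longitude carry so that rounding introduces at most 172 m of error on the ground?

At 58.9525° one degree of longitude covers 111000 × cos 58.9525° ≈ 111000 × 0.5157 ≈ 57248.1 m.
With N decimal places the half-ulp bound is 0.5·10⁻ᴺ°, or 0.5·10⁻ᴺ × 57248.1 m on the ground.
Setting 28624 × 10⁻ᴺ ≤ 172 gives 10ᴺ ≥ 166.4, i.e. N ≥ 2.22.
So 3 decimal places suffice (28.6 m); 2 would allow up to 286 m.

3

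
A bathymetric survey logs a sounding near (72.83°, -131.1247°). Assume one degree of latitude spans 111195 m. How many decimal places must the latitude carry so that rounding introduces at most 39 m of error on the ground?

4 decimal places

One degree of latitude covers 111195 m.
N decimal places → at most half a unit in the last place, 0.5 × 10⁻ᴺ° = 111195/2 × 10⁻ᴺ m.
Setting 55597.5 × 10⁻ᴺ ≤ 39 gives 10ᴺ ≥ 1426, i.e. N ≥ 3.15.
N = 3 would give 55.6 m (too coarse); N = 4 gives 5.56 m ≤ 39 m.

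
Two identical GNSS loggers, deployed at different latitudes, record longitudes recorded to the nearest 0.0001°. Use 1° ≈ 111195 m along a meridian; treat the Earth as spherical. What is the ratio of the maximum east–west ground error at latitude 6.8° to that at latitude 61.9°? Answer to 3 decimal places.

2.108

Rounding to 4 decimal places leaves the longitude within ±5e-05° of the true value.
At 6.8°: 5e-05° × 111195 × cos 6.8° = 5e-05 × 111195 × 0.9930 ≈ 5.5206 m.
Error at 61.9° = 5e-05° × 111195 × cos 61.9° ≈ 5.5598 × 0.4710 = 2.6187 m.
Ratio: 5.5206 / 2.6187 = cos 6.8° / cos 61.9° ≈ 2.1082.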